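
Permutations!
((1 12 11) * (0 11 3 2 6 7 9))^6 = ((0 11 1 12 3 2 6 7 9))^6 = (0 6 12)(1 9 2)(3 11 7)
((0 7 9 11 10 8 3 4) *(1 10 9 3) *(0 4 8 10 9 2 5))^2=(0 3 1 11 5 7 8 9 2)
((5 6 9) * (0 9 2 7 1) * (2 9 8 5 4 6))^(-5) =((0 8 5 2 7 1)(4 6 9))^(-5) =(0 8 5 2 7 1)(4 6 9)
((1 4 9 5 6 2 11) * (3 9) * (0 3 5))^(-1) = ((0 3 9)(1 4 5 6 2 11))^(-1) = (0 9 3)(1 11 2 6 5 4)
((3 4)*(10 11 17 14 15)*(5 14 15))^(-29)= (3 4)(5 14)(10 15 17 11)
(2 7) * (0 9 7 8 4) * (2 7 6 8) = (0 9 6 8 4) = [9, 1, 2, 3, 0, 5, 8, 7, 4, 6]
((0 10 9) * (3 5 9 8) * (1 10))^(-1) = (0 9 5 3 8 10 1)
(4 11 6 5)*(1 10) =(1 10)(4 11 6 5) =[0, 10, 2, 3, 11, 4, 5, 7, 8, 9, 1, 6]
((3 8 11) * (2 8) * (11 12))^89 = (2 3 11 12 8)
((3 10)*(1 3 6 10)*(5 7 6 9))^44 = (5 9 10 6 7)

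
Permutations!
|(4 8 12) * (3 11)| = |(3 11)(4 8 12)| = 6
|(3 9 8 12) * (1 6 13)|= |(1 6 13)(3 9 8 12)|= 12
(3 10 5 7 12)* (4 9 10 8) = (3 8 4 9 10 5 7 12) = [0, 1, 2, 8, 9, 7, 6, 12, 4, 10, 5, 11, 3]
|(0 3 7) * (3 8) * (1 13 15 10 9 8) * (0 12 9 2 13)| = |(0 1)(2 13 15 10)(3 7 12 9 8)| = 20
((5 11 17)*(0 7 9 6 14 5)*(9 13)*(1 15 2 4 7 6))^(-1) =(0 17 11 5 14 6)(1 9 13 7 4 2 15)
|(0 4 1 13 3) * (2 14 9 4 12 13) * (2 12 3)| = |(0 3)(1 12 13 2 14 9 4)| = 14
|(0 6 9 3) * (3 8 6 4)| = |(0 4 3)(6 9 8)| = 3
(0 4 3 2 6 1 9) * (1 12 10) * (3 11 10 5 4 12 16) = [12, 9, 6, 2, 11, 4, 16, 7, 8, 0, 1, 10, 5, 13, 14, 15, 3] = (0 12 5 4 11 10 1 9)(2 6 16 3)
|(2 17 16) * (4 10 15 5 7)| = |(2 17 16)(4 10 15 5 7)| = 15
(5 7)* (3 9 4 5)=[0, 1, 2, 9, 5, 7, 6, 3, 8, 4]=(3 9 4 5 7)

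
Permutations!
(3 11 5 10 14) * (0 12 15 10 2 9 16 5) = [12, 1, 9, 11, 4, 2, 6, 7, 8, 16, 14, 0, 15, 13, 3, 10, 5] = (0 12 15 10 14 3 11)(2 9 16 5)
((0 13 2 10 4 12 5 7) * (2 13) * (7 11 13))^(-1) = ((0 2 10 4 12 5 11 13 7))^(-1) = (0 7 13 11 5 12 4 10 2)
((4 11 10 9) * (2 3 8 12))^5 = (2 3 8 12)(4 11 10 9) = ((2 3 8 12)(4 11 10 9))^5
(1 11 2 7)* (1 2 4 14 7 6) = (1 11 4 14 7 2 6) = [0, 11, 6, 3, 14, 5, 1, 2, 8, 9, 10, 4, 12, 13, 7]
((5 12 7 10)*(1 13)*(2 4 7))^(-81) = (1 13)(2 10)(4 5)(7 12)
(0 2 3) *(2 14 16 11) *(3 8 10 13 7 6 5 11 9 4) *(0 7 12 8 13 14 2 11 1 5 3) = (0 2 13 12 8 10 14 16 9 4)(1 5)(3 7 6) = [2, 5, 13, 7, 0, 1, 3, 6, 10, 4, 14, 11, 8, 12, 16, 15, 9]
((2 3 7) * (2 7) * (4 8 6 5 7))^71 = (2 3)(4 8 6 5 7)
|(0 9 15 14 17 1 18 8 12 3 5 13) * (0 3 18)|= 6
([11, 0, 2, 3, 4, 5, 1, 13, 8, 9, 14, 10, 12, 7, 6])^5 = (0 1 6 14 10 11)(7 13)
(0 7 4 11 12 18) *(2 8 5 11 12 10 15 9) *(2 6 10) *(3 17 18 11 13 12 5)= (0 7 4 5 13 12 11 2 8 3 17 18)(6 10 15 9)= [7, 1, 8, 17, 5, 13, 10, 4, 3, 6, 15, 2, 11, 12, 14, 9, 16, 18, 0]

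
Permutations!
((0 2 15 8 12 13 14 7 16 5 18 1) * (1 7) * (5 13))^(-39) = (0 13 18 8)(1 16 5 15)(2 14 7 12)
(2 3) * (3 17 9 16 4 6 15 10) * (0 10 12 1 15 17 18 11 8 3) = (0 10)(1 15 12)(2 18 11 8 3)(4 6 17 9 16) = [10, 15, 18, 2, 6, 5, 17, 7, 3, 16, 0, 8, 1, 13, 14, 12, 4, 9, 11]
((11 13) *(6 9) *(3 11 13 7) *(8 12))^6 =((13)(3 11 7)(6 9)(8 12))^6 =(13)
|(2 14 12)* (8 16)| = |(2 14 12)(8 16)| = 6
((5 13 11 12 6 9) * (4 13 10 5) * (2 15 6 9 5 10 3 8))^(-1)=(2 8 3 5 6 15)(4 9 12 11 13)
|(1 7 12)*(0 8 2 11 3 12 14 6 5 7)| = 28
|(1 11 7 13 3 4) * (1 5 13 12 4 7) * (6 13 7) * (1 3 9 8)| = 28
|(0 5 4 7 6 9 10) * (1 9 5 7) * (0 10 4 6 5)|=12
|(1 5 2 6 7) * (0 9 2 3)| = 8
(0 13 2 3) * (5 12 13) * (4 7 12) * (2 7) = (0 5 4 2 3)(7 12 13) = [5, 1, 3, 0, 2, 4, 6, 12, 8, 9, 10, 11, 13, 7]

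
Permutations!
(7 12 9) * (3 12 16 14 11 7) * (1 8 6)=[0, 8, 2, 12, 4, 5, 1, 16, 6, 3, 10, 7, 9, 13, 11, 15, 14]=(1 8 6)(3 12 9)(7 16 14 11)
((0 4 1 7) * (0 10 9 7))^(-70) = ((0 4 1)(7 10 9))^(-70) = (0 1 4)(7 9 10)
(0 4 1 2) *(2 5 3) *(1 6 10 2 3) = (0 4 6 10 2)(1 5) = [4, 5, 0, 3, 6, 1, 10, 7, 8, 9, 2]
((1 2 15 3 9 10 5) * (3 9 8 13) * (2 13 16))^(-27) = ((1 13 3 8 16 2 15 9 10 5))^(-27) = (1 8 15 5 3 2 10 13 16 9)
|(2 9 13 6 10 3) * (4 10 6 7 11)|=8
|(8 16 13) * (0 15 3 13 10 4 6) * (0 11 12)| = 11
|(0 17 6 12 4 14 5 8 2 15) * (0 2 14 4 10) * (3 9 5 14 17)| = |(0 3 9 5 8 17 6 12 10)(2 15)| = 18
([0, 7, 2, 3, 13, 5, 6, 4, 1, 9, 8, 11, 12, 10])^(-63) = (1 13)(4 8)(7 10)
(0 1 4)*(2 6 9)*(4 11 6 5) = (0 1 11 6 9 2 5 4) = [1, 11, 5, 3, 0, 4, 9, 7, 8, 2, 10, 6]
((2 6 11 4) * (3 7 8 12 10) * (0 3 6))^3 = ((0 3 7 8 12 10 6 11 4 2))^3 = (0 8 6 2 7 10 4 3 12 11)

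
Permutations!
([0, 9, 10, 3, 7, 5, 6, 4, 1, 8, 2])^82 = [0, 9, 2, 3, 4, 5, 6, 7, 1, 8, 10]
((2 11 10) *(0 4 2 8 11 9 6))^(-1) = ((0 4 2 9 6)(8 11 10))^(-1) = (0 6 9 2 4)(8 10 11)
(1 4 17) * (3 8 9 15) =[0, 4, 2, 8, 17, 5, 6, 7, 9, 15, 10, 11, 12, 13, 14, 3, 16, 1] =(1 4 17)(3 8 9 15)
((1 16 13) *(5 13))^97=((1 16 5 13))^97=(1 16 5 13)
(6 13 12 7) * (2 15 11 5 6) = (2 15 11 5 6 13 12 7) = [0, 1, 15, 3, 4, 6, 13, 2, 8, 9, 10, 5, 7, 12, 14, 11]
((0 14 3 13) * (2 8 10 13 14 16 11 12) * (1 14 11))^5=(0 11 13 3 10 14 8 1 2 16 12)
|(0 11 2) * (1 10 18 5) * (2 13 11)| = |(0 2)(1 10 18 5)(11 13)| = 4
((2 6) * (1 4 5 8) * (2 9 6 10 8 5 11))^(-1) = (1 8 10 2 11 4)(6 9)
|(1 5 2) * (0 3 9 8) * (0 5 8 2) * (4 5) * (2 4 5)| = |(0 3 9 4 2 1 8 5)| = 8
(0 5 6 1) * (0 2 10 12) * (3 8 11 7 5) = (0 3 8 11 7 5 6 1 2 10 12) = [3, 2, 10, 8, 4, 6, 1, 5, 11, 9, 12, 7, 0]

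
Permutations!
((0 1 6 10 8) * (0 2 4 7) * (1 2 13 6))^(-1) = (0 7 4 2)(6 13 8 10)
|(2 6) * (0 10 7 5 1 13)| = |(0 10 7 5 1 13)(2 6)| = 6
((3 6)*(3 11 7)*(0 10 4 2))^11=(0 2 4 10)(3 7 11 6)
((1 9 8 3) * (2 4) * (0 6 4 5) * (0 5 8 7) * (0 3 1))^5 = (0 1 6 9 4 7 2 3 8)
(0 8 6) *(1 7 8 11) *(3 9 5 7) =[11, 3, 2, 9, 4, 7, 0, 8, 6, 5, 10, 1] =(0 11 1 3 9 5 7 8 6)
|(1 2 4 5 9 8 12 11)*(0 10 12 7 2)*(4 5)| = 5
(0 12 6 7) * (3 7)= (0 12 6 3 7)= [12, 1, 2, 7, 4, 5, 3, 0, 8, 9, 10, 11, 6]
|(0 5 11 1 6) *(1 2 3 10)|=8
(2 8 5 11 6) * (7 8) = (2 7 8 5 11 6) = [0, 1, 7, 3, 4, 11, 2, 8, 5, 9, 10, 6]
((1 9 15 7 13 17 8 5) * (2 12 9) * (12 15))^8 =((1 2 15 7 13 17 8 5)(9 12))^8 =(17)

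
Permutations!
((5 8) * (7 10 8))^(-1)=(5 8 10 7)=((5 7 10 8))^(-1)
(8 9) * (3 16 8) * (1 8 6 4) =(1 8 9 3 16 6 4) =[0, 8, 2, 16, 1, 5, 4, 7, 9, 3, 10, 11, 12, 13, 14, 15, 6]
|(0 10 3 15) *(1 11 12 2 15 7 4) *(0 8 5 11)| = 6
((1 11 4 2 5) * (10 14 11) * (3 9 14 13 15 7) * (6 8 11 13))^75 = (1 8 2 10 11 5 6 4)(3 13)(7 14)(9 15)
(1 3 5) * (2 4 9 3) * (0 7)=[7, 2, 4, 5, 9, 1, 6, 0, 8, 3]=(0 7)(1 2 4 9 3 5)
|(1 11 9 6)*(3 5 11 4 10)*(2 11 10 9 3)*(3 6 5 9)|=|(1 4 3 9 5 10 2 11 6)|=9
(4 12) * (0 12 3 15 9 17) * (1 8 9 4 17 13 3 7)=(0 12 17)(1 8 9 13 3 15 4 7)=[12, 8, 2, 15, 7, 5, 6, 1, 9, 13, 10, 11, 17, 3, 14, 4, 16, 0]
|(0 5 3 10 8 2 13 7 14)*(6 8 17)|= |(0 5 3 10 17 6 8 2 13 7 14)|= 11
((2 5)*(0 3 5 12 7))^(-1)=(0 7 12 2 5 3)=((0 3 5 2 12 7))^(-1)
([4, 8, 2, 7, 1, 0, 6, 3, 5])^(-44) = [4, 8, 2, 3, 1, 0, 6, 7, 5]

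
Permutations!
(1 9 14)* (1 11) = (1 9 14 11) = [0, 9, 2, 3, 4, 5, 6, 7, 8, 14, 10, 1, 12, 13, 11]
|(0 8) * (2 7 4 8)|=|(0 2 7 4 8)|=5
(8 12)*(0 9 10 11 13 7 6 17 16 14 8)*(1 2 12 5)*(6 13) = [9, 2, 12, 3, 4, 1, 17, 13, 5, 10, 11, 6, 0, 7, 8, 15, 14, 16] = (0 9 10 11 6 17 16 14 8 5 1 2 12)(7 13)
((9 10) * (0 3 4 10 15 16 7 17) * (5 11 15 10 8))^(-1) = (0 17 7 16 15 11 5 8 4 3)(9 10)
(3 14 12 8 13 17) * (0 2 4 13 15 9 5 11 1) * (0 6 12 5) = [2, 6, 4, 14, 13, 11, 12, 7, 15, 0, 10, 1, 8, 17, 5, 9, 16, 3] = (0 2 4 13 17 3 14 5 11 1 6 12 8 15 9)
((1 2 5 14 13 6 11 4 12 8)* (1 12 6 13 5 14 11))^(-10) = ((1 2 14 5 11 4 6)(8 12))^(-10) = (1 11 2 4 14 6 5)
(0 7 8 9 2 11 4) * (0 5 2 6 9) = [7, 1, 11, 3, 5, 2, 9, 8, 0, 6, 10, 4] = (0 7 8)(2 11 4 5)(6 9)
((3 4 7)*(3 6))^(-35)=((3 4 7 6))^(-35)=(3 4 7 6)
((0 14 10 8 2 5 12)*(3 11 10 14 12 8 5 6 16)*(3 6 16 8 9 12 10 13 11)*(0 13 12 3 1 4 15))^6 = (0 4 3 5)(1 9 10 15)(2 6)(8 16)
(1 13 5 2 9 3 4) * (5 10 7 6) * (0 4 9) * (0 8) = [4, 13, 8, 9, 1, 2, 5, 6, 0, 3, 7, 11, 12, 10] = (0 4 1 13 10 7 6 5 2 8)(3 9)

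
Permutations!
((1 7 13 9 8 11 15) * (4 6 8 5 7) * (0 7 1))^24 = (0 13 5 4 8 15 7 9 1 6 11)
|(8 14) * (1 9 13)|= 6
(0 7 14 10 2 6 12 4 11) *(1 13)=(0 7 14 10 2 6 12 4 11)(1 13)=[7, 13, 6, 3, 11, 5, 12, 14, 8, 9, 2, 0, 4, 1, 10]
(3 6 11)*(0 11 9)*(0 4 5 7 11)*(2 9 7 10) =[0, 1, 9, 6, 5, 10, 7, 11, 8, 4, 2, 3] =(2 9 4 5 10)(3 6 7 11)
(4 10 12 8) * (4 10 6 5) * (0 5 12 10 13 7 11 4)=(0 5)(4 6 12 8 13 7 11)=[5, 1, 2, 3, 6, 0, 12, 11, 13, 9, 10, 4, 8, 7]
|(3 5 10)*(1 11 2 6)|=|(1 11 2 6)(3 5 10)|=12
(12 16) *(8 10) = (8 10)(12 16) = [0, 1, 2, 3, 4, 5, 6, 7, 10, 9, 8, 11, 16, 13, 14, 15, 12]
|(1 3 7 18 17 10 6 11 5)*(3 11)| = 6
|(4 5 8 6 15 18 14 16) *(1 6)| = |(1 6 15 18 14 16 4 5 8)| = 9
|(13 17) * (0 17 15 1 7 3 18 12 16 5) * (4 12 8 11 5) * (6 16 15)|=15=|(0 17 13 6 16 4 12 15 1 7 3 18 8 11 5)|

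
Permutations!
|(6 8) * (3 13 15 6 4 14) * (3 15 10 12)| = |(3 13 10 12)(4 14 15 6 8)| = 20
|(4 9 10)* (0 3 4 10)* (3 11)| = 5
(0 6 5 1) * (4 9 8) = (0 6 5 1)(4 9 8) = [6, 0, 2, 3, 9, 1, 5, 7, 4, 8]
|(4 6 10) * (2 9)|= |(2 9)(4 6 10)|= 6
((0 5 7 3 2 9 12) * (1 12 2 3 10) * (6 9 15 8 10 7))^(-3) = ((0 5 6 9 2 15 8 10 1 12))^(-3) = (0 10 2 5 1 15 6 12 8 9)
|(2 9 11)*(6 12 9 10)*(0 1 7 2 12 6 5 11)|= |(0 1 7 2 10 5 11 12 9)|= 9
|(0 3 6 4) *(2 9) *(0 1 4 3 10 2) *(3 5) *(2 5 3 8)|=|(0 10 5 8 2 9)(1 4)(3 6)|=6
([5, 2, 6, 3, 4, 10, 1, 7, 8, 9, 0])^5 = (0 10 5)(1 6 2)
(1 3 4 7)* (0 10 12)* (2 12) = [10, 3, 12, 4, 7, 5, 6, 1, 8, 9, 2, 11, 0] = (0 10 2 12)(1 3 4 7)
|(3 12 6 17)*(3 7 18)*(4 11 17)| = 8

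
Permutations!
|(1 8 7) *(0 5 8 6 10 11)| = 8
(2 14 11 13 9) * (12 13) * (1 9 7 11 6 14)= (1 9 2)(6 14)(7 11 12 13)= [0, 9, 1, 3, 4, 5, 14, 11, 8, 2, 10, 12, 13, 7, 6]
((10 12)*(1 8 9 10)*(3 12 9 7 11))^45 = ((1 8 7 11 3 12)(9 10))^45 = (1 11)(3 8)(7 12)(9 10)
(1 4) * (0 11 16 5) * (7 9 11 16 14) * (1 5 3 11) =(0 16 3 11 14 7 9 1 4 5) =[16, 4, 2, 11, 5, 0, 6, 9, 8, 1, 10, 14, 12, 13, 7, 15, 3]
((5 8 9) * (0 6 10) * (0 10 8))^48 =((10)(0 6 8 9 5))^48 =(10)(0 9 6 5 8)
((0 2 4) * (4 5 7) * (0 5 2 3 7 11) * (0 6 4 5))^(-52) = (0 11 3 6 7 4 5)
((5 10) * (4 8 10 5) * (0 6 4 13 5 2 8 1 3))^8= (0 1 6 3 4)(2 13 8 5 10)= ((0 6 4 1 3)(2 8 10 13 5))^8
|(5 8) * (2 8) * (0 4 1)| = 3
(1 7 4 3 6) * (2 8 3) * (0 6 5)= [6, 7, 8, 5, 2, 0, 1, 4, 3]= (0 6 1 7 4 2 8 3 5)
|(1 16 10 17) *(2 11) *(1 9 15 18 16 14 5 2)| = 30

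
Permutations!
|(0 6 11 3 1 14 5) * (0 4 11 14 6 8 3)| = |(0 8 3 1 6 14 5 4 11)| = 9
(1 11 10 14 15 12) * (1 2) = (1 11 10 14 15 12 2) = [0, 11, 1, 3, 4, 5, 6, 7, 8, 9, 14, 10, 2, 13, 15, 12]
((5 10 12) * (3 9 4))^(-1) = (3 4 9)(5 12 10)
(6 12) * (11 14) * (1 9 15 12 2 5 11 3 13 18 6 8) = (1 9 15 12 8)(2 5 11 14 3 13 18 6) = [0, 9, 5, 13, 4, 11, 2, 7, 1, 15, 10, 14, 8, 18, 3, 12, 16, 17, 6]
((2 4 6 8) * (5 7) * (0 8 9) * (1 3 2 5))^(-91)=((0 8 5 7 1 3 2 4 6 9))^(-91)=(0 9 6 4 2 3 1 7 5 8)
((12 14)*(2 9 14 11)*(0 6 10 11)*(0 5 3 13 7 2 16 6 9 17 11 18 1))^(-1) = ((0 9 14 12 5 3 13 7 2 17 11 16 6 10 18 1))^(-1) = (0 1 18 10 6 16 11 17 2 7 13 3 5 12 14 9)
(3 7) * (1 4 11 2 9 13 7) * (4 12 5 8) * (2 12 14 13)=(1 14 13 7 3)(2 9)(4 11 12 5 8)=[0, 14, 9, 1, 11, 8, 6, 3, 4, 2, 10, 12, 5, 7, 13]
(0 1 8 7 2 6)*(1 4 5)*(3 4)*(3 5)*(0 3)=[5, 8, 6, 4, 0, 1, 3, 2, 7]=(0 5 1 8 7 2 6 3 4)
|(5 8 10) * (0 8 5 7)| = 4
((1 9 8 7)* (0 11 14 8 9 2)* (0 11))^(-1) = (1 7 8 14 11 2)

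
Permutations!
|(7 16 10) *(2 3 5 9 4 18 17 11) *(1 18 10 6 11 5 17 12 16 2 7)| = 14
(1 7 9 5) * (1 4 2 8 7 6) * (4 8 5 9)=(9)(1 6)(2 5 8 7 4)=[0, 6, 5, 3, 2, 8, 1, 4, 7, 9]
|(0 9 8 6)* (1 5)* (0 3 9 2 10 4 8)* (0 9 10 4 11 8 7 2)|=|(1 5)(2 4 7)(3 10 11 8 6)|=30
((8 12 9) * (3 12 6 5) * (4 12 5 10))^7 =(3 5)(4 12 9 8 6 10)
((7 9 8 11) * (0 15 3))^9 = (15)(7 9 8 11)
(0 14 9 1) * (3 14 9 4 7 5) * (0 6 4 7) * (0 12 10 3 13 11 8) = (0 9 1 6 4 12 10 3 14 7 5 13 11 8) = [9, 6, 2, 14, 12, 13, 4, 5, 0, 1, 3, 8, 10, 11, 7]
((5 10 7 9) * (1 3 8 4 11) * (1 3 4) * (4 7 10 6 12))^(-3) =(1 11 6 7 3 12 9 8 4 5)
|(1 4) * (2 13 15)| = |(1 4)(2 13 15)| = 6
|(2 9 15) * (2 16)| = |(2 9 15 16)| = 4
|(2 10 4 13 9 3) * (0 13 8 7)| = |(0 13 9 3 2 10 4 8 7)| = 9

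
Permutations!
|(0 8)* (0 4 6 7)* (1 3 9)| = 15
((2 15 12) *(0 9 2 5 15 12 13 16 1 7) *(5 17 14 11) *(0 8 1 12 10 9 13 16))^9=(0 13)(5 16 17 11 15 12 14)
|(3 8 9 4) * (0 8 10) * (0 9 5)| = 12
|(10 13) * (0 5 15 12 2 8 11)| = 14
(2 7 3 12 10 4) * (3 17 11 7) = (2 3 12 10 4)(7 17 11) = [0, 1, 3, 12, 2, 5, 6, 17, 8, 9, 4, 7, 10, 13, 14, 15, 16, 11]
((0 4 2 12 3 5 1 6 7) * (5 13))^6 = (0 5 2 6 3)(1 12 7 13 4) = ((0 4 2 12 3 13 5 1 6 7))^6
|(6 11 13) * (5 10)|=6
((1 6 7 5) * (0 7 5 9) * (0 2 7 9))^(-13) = (0 7 2 9)(1 5 6)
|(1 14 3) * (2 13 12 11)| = 12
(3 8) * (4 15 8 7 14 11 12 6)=(3 7 14 11 12 6 4 15 8)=[0, 1, 2, 7, 15, 5, 4, 14, 3, 9, 10, 12, 6, 13, 11, 8]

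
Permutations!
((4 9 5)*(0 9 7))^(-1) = ((0 9 5 4 7))^(-1) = (0 7 4 5 9)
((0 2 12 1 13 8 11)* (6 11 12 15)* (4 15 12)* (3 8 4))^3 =(0 1 15)(2 13 6)(3 8)(4 11 12)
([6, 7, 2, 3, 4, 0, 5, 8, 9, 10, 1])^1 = (0 6 5)(1 7 8 9 10)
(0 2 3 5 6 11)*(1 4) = (0 2 3 5 6 11)(1 4) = [2, 4, 3, 5, 1, 6, 11, 7, 8, 9, 10, 0]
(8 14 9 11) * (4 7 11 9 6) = (4 7 11 8 14 6) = [0, 1, 2, 3, 7, 5, 4, 11, 14, 9, 10, 8, 12, 13, 6]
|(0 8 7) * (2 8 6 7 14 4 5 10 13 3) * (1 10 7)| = |(0 6 1 10 13 3 2 8 14 4 5 7)| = 12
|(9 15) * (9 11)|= |(9 15 11)|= 3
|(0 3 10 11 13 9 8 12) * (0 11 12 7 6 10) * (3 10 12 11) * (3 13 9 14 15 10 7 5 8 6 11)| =|(0 7 11 9 6 12 13 14 15 10 3)(5 8)| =22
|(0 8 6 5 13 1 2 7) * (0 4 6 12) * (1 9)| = 24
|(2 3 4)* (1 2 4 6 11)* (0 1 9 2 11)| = 7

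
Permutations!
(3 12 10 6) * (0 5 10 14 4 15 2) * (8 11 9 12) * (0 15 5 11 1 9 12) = (0 11 12 14 4 5 10 6 3 8 1 9)(2 15) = [11, 9, 15, 8, 5, 10, 3, 7, 1, 0, 6, 12, 14, 13, 4, 2]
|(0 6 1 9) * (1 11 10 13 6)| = 12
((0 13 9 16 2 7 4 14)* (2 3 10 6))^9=(0 4 2 10 16 13 14 7 6 3 9)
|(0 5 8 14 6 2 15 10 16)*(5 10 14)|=|(0 10 16)(2 15 14 6)(5 8)|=12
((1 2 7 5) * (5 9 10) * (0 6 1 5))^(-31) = ((0 6 1 2 7 9 10))^(-31) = (0 7 6 9 1 10 2)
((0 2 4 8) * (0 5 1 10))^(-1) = ((0 2 4 8 5 1 10))^(-1) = (0 10 1 5 8 4 2)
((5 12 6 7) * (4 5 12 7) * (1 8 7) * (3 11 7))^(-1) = ((1 8 3 11 7 12 6 4 5))^(-1) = (1 5 4 6 12 7 11 3 8)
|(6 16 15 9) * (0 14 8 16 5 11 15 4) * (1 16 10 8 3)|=30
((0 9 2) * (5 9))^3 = ((0 5 9 2))^3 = (0 2 9 5)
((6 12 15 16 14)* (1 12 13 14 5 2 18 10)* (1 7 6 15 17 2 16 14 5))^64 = (1 5 6 10 2 12 16 13 7 18 17)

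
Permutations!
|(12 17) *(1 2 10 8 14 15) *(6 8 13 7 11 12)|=12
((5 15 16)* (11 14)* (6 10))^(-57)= (16)(6 10)(11 14)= ((5 15 16)(6 10)(11 14))^(-57)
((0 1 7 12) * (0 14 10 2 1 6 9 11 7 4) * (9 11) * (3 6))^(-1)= ((0 3 6 11 7 12 14 10 2 1 4))^(-1)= (0 4 1 2 10 14 12 7 11 6 3)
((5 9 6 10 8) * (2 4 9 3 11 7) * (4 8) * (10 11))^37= ((2 8 5 3 10 4 9 6 11 7))^37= (2 6 10 8 11 4 5 7 9 3)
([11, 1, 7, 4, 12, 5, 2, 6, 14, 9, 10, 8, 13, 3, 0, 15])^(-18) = [8, 1, 2, 12, 13, 5, 6, 7, 0, 9, 10, 14, 3, 4, 11, 15]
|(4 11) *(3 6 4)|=4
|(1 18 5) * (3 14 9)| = |(1 18 5)(3 14 9)| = 3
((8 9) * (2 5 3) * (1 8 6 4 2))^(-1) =((1 8 9 6 4 2 5 3))^(-1) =(1 3 5 2 4 6 9 8)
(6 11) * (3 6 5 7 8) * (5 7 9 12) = [0, 1, 2, 6, 4, 9, 11, 8, 3, 12, 10, 7, 5] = (3 6 11 7 8)(5 9 12)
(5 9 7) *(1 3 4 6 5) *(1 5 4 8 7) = [0, 3, 2, 8, 6, 9, 4, 5, 7, 1] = (1 3 8 7 5 9)(4 6)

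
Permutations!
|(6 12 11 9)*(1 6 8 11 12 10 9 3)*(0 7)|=14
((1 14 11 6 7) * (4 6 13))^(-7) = ((1 14 11 13 4 6 7))^(-7) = (14)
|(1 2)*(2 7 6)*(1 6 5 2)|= |(1 7 5 2 6)|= 5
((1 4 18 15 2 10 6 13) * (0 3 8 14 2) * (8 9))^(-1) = ((0 3 9 8 14 2 10 6 13 1 4 18 15))^(-1) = (0 15 18 4 1 13 6 10 2 14 8 9 3)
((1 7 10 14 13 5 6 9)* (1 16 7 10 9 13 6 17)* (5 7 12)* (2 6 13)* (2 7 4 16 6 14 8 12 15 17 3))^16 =((1 10 8 12 5 3 2 14 13 4 16 15 17)(6 7 9))^16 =(1 12 2 4 17 8 3 13 15 10 5 14 16)(6 7 9)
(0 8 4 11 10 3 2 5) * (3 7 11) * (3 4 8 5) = (0 5)(2 3)(7 11 10) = [5, 1, 3, 2, 4, 0, 6, 11, 8, 9, 7, 10]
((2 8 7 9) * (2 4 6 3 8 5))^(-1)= (2 5)(3 6 4 9 7 8)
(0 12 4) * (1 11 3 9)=(0 12 4)(1 11 3 9)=[12, 11, 2, 9, 0, 5, 6, 7, 8, 1, 10, 3, 4]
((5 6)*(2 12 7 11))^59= (2 11 7 12)(5 6)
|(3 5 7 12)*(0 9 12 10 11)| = |(0 9 12 3 5 7 10 11)| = 8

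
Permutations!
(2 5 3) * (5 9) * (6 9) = (2 6 9 5 3) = [0, 1, 6, 2, 4, 3, 9, 7, 8, 5]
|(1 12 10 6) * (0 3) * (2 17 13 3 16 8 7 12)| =12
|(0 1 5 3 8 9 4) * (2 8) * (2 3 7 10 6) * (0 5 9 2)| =|(0 1 9 4 5 7 10 6)(2 8)| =8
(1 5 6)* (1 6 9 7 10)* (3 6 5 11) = (1 11 3 6 5 9 7 10) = [0, 11, 2, 6, 4, 9, 5, 10, 8, 7, 1, 3]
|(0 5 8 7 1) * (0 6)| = 6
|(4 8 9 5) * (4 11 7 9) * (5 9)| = |(4 8)(5 11 7)| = 6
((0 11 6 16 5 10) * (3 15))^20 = ((0 11 6 16 5 10)(3 15))^20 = (0 6 5)(10 11 16)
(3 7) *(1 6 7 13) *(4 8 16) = (1 6 7 3 13)(4 8 16) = [0, 6, 2, 13, 8, 5, 7, 3, 16, 9, 10, 11, 12, 1, 14, 15, 4]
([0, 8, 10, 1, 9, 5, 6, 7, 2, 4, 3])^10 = [0, 1, 2, 3, 4, 5, 6, 7, 8, 9, 10]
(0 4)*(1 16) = [4, 16, 2, 3, 0, 5, 6, 7, 8, 9, 10, 11, 12, 13, 14, 15, 1] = (0 4)(1 16)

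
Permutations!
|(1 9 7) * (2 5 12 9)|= |(1 2 5 12 9 7)|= 6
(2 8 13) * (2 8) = (8 13) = [0, 1, 2, 3, 4, 5, 6, 7, 13, 9, 10, 11, 12, 8]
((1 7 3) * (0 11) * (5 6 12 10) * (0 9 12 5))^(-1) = (0 10 12 9 11)(1 3 7)(5 6)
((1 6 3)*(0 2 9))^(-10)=(0 9 2)(1 3 6)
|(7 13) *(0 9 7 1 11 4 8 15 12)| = |(0 9 7 13 1 11 4 8 15 12)| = 10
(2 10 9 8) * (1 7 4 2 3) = (1 7 4 2 10 9 8 3) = [0, 7, 10, 1, 2, 5, 6, 4, 3, 8, 9]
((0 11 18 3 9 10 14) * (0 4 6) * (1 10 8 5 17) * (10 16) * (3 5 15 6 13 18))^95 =(0 8 11 15 3 6 9)(1 13 16 18 10 5 14 17 4)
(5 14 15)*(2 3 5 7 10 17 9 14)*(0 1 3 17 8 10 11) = (0 1 3 5 2 17 9 14 15 7 11)(8 10) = [1, 3, 17, 5, 4, 2, 6, 11, 10, 14, 8, 0, 12, 13, 15, 7, 16, 9]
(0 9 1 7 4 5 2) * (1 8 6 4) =(0 9 8 6 4 5 2)(1 7) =[9, 7, 0, 3, 5, 2, 4, 1, 6, 8]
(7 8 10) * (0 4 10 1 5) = (0 4 10 7 8 1 5) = [4, 5, 2, 3, 10, 0, 6, 8, 1, 9, 7]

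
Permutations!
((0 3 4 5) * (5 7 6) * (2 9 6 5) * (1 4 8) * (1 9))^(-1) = ((0 3 8 9 6 2 1 4 7 5))^(-1) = (0 5 7 4 1 2 6 9 8 3)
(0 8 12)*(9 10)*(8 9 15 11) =(0 9 10 15 11 8 12) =[9, 1, 2, 3, 4, 5, 6, 7, 12, 10, 15, 8, 0, 13, 14, 11]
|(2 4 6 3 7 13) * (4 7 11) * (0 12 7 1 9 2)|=12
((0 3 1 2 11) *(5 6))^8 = (0 2 3 11 1)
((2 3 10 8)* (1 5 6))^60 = ((1 5 6)(2 3 10 8))^60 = (10)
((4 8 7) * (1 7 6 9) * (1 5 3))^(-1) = ((1 7 4 8 6 9 5 3))^(-1) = (1 3 5 9 6 8 4 7)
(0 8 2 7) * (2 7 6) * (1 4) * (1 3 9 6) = (0 8 7)(1 4 3 9 6 2) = [8, 4, 1, 9, 3, 5, 2, 0, 7, 6]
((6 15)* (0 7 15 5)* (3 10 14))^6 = ((0 7 15 6 5)(3 10 14))^6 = (0 7 15 6 5)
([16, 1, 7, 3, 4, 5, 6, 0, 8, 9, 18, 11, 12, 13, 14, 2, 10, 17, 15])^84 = (18)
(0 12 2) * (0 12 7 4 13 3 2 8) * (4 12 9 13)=(0 7 12 8)(2 9 13 3)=[7, 1, 9, 2, 4, 5, 6, 12, 0, 13, 10, 11, 8, 3]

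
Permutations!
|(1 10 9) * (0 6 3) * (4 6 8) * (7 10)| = 20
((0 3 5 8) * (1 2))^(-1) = (0 8 5 3)(1 2)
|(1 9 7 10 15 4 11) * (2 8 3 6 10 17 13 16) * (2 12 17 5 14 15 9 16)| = |(1 16 12 17 13 2 8 3 6 10 9 7 5 14 15 4 11)| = 17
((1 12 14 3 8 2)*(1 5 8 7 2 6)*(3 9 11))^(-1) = ((1 12 14 9 11 3 7 2 5 8 6))^(-1) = (1 6 8 5 2 7 3 11 9 14 12)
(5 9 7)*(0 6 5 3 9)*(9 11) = (0 6 5)(3 11 9 7) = [6, 1, 2, 11, 4, 0, 5, 3, 8, 7, 10, 9]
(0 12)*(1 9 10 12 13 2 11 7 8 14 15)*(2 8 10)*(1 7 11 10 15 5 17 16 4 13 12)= (0 12)(1 9 2 10)(4 13 8 14 5 17 16)(7 15)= [12, 9, 10, 3, 13, 17, 6, 15, 14, 2, 1, 11, 0, 8, 5, 7, 4, 16]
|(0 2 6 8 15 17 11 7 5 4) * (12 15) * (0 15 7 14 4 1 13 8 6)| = |(0 2)(1 13 8 12 7 5)(4 15 17 11 14)| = 30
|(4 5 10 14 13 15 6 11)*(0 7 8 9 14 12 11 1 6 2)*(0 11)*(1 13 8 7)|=|(0 1 6 13 15 2 11 4 5 10 12)(8 9 14)|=33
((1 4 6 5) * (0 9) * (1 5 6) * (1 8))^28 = ((0 9)(1 4 8))^28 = (9)(1 4 8)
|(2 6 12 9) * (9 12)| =3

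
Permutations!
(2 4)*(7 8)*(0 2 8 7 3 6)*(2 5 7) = [5, 1, 4, 6, 8, 7, 0, 2, 3] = (0 5 7 2 4 8 3 6)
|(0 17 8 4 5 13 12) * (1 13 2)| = 9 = |(0 17 8 4 5 2 1 13 12)|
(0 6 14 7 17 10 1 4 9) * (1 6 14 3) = (0 14 7 17 10 6 3 1 4 9) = [14, 4, 2, 1, 9, 5, 3, 17, 8, 0, 6, 11, 12, 13, 7, 15, 16, 10]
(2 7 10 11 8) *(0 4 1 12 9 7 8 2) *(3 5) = (0 4 1 12 9 7 10 11 2 8)(3 5) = [4, 12, 8, 5, 1, 3, 6, 10, 0, 7, 11, 2, 9]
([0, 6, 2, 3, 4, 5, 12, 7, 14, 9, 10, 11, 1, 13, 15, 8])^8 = (1 12 6)(8 15 14)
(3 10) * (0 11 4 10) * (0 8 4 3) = (0 11 3 8 4 10) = [11, 1, 2, 8, 10, 5, 6, 7, 4, 9, 0, 3]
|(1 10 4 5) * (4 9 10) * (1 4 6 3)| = |(1 6 3)(4 5)(9 10)| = 6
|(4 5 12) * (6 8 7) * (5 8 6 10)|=6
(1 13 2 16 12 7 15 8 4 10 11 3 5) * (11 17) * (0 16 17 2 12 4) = (0 16 4 10 2 17 11 3 5 1 13 12 7 15 8) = [16, 13, 17, 5, 10, 1, 6, 15, 0, 9, 2, 3, 7, 12, 14, 8, 4, 11]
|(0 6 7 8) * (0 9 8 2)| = 4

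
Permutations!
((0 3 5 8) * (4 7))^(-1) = ((0 3 5 8)(4 7))^(-1) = (0 8 5 3)(4 7)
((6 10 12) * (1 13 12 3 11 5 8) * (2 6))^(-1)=(1 8 5 11 3 10 6 2 12 13)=((1 13 12 2 6 10 3 11 5 8))^(-1)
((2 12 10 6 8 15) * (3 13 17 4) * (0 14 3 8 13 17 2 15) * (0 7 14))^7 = (2 10 13 12 6)(3 17 4 8 7 14)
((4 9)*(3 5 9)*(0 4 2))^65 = (0 2 9 5 3 4)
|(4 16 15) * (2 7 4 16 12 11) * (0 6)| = 10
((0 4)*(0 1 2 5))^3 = (0 2 4 5 1)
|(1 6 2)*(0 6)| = |(0 6 2 1)| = 4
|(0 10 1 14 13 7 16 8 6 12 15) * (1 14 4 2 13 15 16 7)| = 4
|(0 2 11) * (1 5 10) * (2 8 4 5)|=|(0 8 4 5 10 1 2 11)|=8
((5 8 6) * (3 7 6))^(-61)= (3 8 5 6 7)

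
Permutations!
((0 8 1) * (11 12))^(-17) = ((0 8 1)(11 12))^(-17) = (0 8 1)(11 12)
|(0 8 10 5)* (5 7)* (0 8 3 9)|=|(0 3 9)(5 8 10 7)|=12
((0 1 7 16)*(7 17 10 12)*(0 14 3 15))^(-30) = ((0 1 17 10 12 7 16 14 3 15))^(-30) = (17)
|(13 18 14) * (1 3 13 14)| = 4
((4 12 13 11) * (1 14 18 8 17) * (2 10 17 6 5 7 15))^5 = ((1 14 18 8 6 5 7 15 2 10 17)(4 12 13 11))^5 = (1 5 17 6 10 8 2 18 15 14 7)(4 12 13 11)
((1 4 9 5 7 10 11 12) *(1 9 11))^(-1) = ((1 4 11 12 9 5 7 10))^(-1) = (1 10 7 5 9 12 11 4)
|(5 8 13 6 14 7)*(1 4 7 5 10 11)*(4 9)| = 30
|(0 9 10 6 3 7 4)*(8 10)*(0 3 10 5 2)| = 30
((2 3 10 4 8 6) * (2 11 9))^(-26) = (2 11 8 10)(3 9 6 4)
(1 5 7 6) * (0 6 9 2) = (0 6 1 5 7 9 2) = [6, 5, 0, 3, 4, 7, 1, 9, 8, 2]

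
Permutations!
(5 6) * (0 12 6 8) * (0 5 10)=(0 12 6 10)(5 8)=[12, 1, 2, 3, 4, 8, 10, 7, 5, 9, 0, 11, 6]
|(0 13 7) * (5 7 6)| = |(0 13 6 5 7)| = 5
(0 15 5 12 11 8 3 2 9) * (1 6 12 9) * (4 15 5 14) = (0 5 9)(1 6 12 11 8 3 2)(4 15 14) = [5, 6, 1, 2, 15, 9, 12, 7, 3, 0, 10, 8, 11, 13, 4, 14]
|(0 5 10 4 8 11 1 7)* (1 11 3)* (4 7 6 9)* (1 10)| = |(11)(0 5 1 6 9 4 8 3 10 7)| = 10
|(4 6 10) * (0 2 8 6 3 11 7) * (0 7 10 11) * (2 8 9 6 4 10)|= |(0 8 4 3)(2 9 6 11)|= 4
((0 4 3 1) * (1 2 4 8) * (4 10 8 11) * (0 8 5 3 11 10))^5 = (1 8)(4 11)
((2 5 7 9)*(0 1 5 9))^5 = (0 1 5 7)(2 9) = ((0 1 5 7)(2 9))^5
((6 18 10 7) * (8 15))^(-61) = ((6 18 10 7)(8 15))^(-61) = (6 7 10 18)(8 15)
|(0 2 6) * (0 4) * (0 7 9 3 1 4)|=|(0 2 6)(1 4 7 9 3)|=15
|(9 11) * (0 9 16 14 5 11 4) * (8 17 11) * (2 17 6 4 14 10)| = |(0 9 14 5 8 6 4)(2 17 11 16 10)| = 35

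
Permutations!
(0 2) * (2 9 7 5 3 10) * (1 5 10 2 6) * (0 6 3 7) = (0 9)(1 5 7 10 3 2 6) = [9, 5, 6, 2, 4, 7, 1, 10, 8, 0, 3]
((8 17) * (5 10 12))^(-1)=((5 10 12)(8 17))^(-1)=(5 12 10)(8 17)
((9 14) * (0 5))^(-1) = ((0 5)(9 14))^(-1) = (0 5)(9 14)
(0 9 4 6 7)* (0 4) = [9, 1, 2, 3, 6, 5, 7, 4, 8, 0] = (0 9)(4 6 7)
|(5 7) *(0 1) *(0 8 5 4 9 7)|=12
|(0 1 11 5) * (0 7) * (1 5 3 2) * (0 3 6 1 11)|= |(0 5 7 3 2 11 6 1)|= 8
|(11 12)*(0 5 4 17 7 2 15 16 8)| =18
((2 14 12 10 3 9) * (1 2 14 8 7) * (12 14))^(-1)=(14)(1 7 8 2)(3 10 12 9)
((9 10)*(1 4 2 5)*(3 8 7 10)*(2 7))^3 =(1 10 8)(2 4 9)(3 5 7)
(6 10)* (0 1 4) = [1, 4, 2, 3, 0, 5, 10, 7, 8, 9, 6] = (0 1 4)(6 10)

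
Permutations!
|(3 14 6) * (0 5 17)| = |(0 5 17)(3 14 6)| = 3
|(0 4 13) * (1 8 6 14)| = 12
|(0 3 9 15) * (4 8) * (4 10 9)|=7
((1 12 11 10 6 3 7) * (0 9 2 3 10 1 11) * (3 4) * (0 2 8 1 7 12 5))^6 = (0 9 8 1 5)(2 3)(4 12)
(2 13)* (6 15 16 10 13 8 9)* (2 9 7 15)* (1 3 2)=(1 3 2 8 7 15 16 10 13 9 6)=[0, 3, 8, 2, 4, 5, 1, 15, 7, 6, 13, 11, 12, 9, 14, 16, 10]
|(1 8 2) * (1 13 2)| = |(1 8)(2 13)| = 2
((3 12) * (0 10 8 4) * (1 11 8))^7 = (0 10 1 11 8 4)(3 12)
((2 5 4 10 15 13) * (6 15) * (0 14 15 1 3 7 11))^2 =((0 14 15 13 2 5 4 10 6 1 3 7 11))^2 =(0 15 2 4 6 3 11 14 13 5 10 1 7)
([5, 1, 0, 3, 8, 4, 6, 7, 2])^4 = [2, 1, 8, 3, 5, 0, 6, 7, 4]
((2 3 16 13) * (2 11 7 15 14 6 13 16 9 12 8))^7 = (16)(2 9 8 3 12)(6 13 11 7 15 14)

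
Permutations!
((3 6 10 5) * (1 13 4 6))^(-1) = (1 3 5 10 6 4 13)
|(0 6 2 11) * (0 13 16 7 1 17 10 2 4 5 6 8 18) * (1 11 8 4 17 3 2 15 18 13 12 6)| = 17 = |(0 4 5 1 3 2 8 13 16 7 11 12 6 17 10 15 18)|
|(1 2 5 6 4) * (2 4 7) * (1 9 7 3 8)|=9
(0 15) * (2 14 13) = (0 15)(2 14 13) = [15, 1, 14, 3, 4, 5, 6, 7, 8, 9, 10, 11, 12, 2, 13, 0]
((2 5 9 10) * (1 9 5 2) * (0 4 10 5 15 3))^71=((0 4 10 1 9 5 15 3))^71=(0 3 15 5 9 1 10 4)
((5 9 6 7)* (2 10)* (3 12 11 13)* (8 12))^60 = ((2 10)(3 8 12 11 13)(5 9 6 7))^60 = (13)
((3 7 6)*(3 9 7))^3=((6 9 7))^3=(9)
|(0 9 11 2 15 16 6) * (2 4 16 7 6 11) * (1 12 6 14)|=|(0 9 2 15 7 14 1 12 6)(4 16 11)|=9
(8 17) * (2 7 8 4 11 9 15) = (2 7 8 17 4 11 9 15) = [0, 1, 7, 3, 11, 5, 6, 8, 17, 15, 10, 9, 12, 13, 14, 2, 16, 4]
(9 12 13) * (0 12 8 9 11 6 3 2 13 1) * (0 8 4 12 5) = (0 5)(1 8 9 4 12)(2 13 11 6 3) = [5, 8, 13, 2, 12, 0, 3, 7, 9, 4, 10, 6, 1, 11]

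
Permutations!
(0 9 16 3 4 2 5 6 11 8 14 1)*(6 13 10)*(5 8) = (0 9 16 3 4 2 8 14 1)(5 13 10 6 11) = [9, 0, 8, 4, 2, 13, 11, 7, 14, 16, 6, 5, 12, 10, 1, 15, 3]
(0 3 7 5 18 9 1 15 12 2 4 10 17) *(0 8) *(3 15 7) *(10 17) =[15, 7, 4, 3, 17, 18, 6, 5, 0, 1, 10, 11, 2, 13, 14, 12, 16, 8, 9] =(0 15 12 2 4 17 8)(1 7 5 18 9)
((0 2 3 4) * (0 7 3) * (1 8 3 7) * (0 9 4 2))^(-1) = ((1 8 3 2 9 4))^(-1) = (1 4 9 2 3 8)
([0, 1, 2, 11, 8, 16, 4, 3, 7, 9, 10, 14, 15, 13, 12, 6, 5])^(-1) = (3 7 8 4 6 15 12 14 11)(5 16)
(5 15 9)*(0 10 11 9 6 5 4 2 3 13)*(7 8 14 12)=[10, 1, 3, 13, 2, 15, 5, 8, 14, 4, 11, 9, 7, 0, 12, 6]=(0 10 11 9 4 2 3 13)(5 15 6)(7 8 14 12)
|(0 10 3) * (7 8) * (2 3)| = 4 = |(0 10 2 3)(7 8)|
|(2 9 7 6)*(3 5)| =|(2 9 7 6)(3 5)| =4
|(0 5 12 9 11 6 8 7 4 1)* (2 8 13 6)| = 10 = |(0 5 12 9 11 2 8 7 4 1)(6 13)|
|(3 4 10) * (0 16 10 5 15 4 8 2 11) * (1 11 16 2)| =|(0 2 16 10 3 8 1 11)(4 5 15)| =24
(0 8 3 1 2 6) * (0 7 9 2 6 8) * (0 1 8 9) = [1, 6, 9, 8, 4, 5, 7, 0, 3, 2] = (0 1 6 7)(2 9)(3 8)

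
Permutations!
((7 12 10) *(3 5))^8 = ((3 5)(7 12 10))^8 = (7 10 12)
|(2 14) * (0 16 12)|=6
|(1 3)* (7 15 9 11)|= |(1 3)(7 15 9 11)|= 4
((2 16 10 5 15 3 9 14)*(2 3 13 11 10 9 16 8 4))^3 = ((2 8 4)(3 16 9 14)(5 15 13 11 10))^3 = (3 14 9 16)(5 11 15 10 13)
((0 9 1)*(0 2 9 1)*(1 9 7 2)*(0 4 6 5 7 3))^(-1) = (0 3 2 7 5 6 4 9)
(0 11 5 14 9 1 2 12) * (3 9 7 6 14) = (0 11 5 3 9 1 2 12)(6 14 7) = [11, 2, 12, 9, 4, 3, 14, 6, 8, 1, 10, 5, 0, 13, 7]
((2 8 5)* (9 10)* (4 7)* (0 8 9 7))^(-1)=(0 4 7 10 9 2 5 8)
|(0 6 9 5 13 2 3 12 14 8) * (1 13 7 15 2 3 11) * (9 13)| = 7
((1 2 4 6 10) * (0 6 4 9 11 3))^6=(0 11 2 10)(1 6 3 9)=((0 6 10 1 2 9 11 3))^6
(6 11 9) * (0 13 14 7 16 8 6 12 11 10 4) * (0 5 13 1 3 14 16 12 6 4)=(0 1 3 14 7 12 11 9 6 10)(4 5 13 16 8)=[1, 3, 2, 14, 5, 13, 10, 12, 4, 6, 0, 9, 11, 16, 7, 15, 8]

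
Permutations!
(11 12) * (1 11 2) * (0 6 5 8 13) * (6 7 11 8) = (0 7 11 12 2 1 8 13)(5 6) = [7, 8, 1, 3, 4, 6, 5, 11, 13, 9, 10, 12, 2, 0]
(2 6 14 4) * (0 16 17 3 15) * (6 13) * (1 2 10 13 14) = (0 16 17 3 15)(1 2 14 4 10 13 6) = [16, 2, 14, 15, 10, 5, 1, 7, 8, 9, 13, 11, 12, 6, 4, 0, 17, 3]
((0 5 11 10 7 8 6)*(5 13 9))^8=((0 13 9 5 11 10 7 8 6))^8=(0 6 8 7 10 11 5 9 13)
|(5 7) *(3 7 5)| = 2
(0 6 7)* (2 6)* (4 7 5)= (0 2 6 5 4 7)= [2, 1, 6, 3, 7, 4, 5, 0]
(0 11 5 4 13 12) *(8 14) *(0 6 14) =(0 11 5 4 13 12 6 14 8) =[11, 1, 2, 3, 13, 4, 14, 7, 0, 9, 10, 5, 6, 12, 8]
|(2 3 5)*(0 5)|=4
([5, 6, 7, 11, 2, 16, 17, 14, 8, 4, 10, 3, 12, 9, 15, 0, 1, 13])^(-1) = (0 15 14 7 2 4 9 13 17 6 1 16 5)(3 11)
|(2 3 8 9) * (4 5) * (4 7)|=|(2 3 8 9)(4 5 7)|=12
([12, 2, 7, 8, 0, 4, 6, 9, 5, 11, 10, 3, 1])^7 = [3, 5, 4, 2, 11, 9, 6, 0, 7, 12, 10, 1, 8]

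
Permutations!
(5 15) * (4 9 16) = (4 9 16)(5 15) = [0, 1, 2, 3, 9, 15, 6, 7, 8, 16, 10, 11, 12, 13, 14, 5, 4]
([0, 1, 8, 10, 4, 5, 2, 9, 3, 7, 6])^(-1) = (2 6 10 3 8)(7 9)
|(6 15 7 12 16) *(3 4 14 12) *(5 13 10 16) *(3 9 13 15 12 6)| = |(3 4 14 6 12 5 15 7 9 13 10 16)| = 12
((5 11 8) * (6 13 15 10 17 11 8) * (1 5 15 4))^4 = (1 10 13 8 11)(4 15 6 5 17)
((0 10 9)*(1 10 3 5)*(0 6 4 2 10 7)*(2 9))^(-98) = (10)(0 5 7 3 1)(4 9 6) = ((0 3 5 1 7)(2 10)(4 9 6))^(-98)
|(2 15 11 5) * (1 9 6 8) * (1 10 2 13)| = 10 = |(1 9 6 8 10 2 15 11 5 13)|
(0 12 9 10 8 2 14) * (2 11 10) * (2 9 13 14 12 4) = (0 4 2 12 13 14)(8 11 10) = [4, 1, 12, 3, 2, 5, 6, 7, 11, 9, 8, 10, 13, 14, 0]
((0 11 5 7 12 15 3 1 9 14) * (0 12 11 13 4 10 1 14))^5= (0 9 1 10 4 13)(3 14 12 15)(5 11 7)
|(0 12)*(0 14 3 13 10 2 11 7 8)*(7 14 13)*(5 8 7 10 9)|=|(0 12 13 9 5 8)(2 11 14 3 10)|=30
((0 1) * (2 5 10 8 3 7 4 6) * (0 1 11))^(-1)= (0 11)(2 6 4 7 3 8 10 5)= ((0 11)(2 5 10 8 3 7 4 6))^(-1)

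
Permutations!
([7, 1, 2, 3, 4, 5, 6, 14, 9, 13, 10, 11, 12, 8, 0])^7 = [7, 1, 2, 3, 4, 5, 6, 14, 9, 13, 10, 11, 12, 8, 0]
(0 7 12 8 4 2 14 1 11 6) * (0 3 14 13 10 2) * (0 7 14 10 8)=(0 14 1 11 6 3 10 2 13 8 4 7 12)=[14, 11, 13, 10, 7, 5, 3, 12, 4, 9, 2, 6, 0, 8, 1]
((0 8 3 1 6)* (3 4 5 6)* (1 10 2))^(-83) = (0 4 6 8 5)(1 3 10 2)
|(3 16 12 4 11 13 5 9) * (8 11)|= 9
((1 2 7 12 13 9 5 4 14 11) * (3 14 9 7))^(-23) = (1 3 11 2 14)(4 9 5)(7 12 13)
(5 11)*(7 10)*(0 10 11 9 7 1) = (0 10 1)(5 9 7 11) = [10, 0, 2, 3, 4, 9, 6, 11, 8, 7, 1, 5]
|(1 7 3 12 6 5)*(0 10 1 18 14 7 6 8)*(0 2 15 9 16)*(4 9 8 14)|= |(0 10 1 6 5 18 4 9 16)(2 15 8)(3 12 14 7)|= 36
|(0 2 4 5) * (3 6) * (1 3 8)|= |(0 2 4 5)(1 3 6 8)|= 4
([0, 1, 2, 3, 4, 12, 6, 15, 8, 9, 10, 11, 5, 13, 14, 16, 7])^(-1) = (5 12)(7 16 15)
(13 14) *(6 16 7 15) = [0, 1, 2, 3, 4, 5, 16, 15, 8, 9, 10, 11, 12, 14, 13, 6, 7] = (6 16 7 15)(13 14)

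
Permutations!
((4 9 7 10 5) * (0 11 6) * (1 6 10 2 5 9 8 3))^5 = ((0 11 10 9 7 2 5 4 8 3 1 6))^5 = (0 2 1 9 8 11 5 6 7 3 10 4)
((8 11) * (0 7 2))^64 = (11)(0 7 2)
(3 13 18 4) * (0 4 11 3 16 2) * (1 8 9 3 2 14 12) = (0 4 16 14 12 1 8 9 3 13 18 11 2) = [4, 8, 0, 13, 16, 5, 6, 7, 9, 3, 10, 2, 1, 18, 12, 15, 14, 17, 11]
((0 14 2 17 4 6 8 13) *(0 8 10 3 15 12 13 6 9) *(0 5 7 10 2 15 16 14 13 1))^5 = (0 17 10 12 6 5 14 13 4 3 1 2 7 15 8 9 16)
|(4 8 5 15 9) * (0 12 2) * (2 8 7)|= 9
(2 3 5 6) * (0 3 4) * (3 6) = [6, 1, 4, 5, 0, 3, 2] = (0 6 2 4)(3 5)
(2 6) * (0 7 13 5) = (0 7 13 5)(2 6) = [7, 1, 6, 3, 4, 0, 2, 13, 8, 9, 10, 11, 12, 5]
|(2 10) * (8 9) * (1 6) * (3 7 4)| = 6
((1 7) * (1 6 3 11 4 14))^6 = ((1 7 6 3 11 4 14))^6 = (1 14 4 11 3 6 7)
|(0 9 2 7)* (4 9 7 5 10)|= |(0 7)(2 5 10 4 9)|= 10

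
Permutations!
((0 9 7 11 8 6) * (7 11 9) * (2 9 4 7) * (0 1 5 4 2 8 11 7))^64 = (11)(0 5 6)(1 8 4)(2 9 7)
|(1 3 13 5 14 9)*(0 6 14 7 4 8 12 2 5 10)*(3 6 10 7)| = 8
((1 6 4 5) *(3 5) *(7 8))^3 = (1 3 6 5 4)(7 8)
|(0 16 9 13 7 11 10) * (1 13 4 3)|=10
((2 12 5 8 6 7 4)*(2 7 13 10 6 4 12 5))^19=(2 5 8 4 7 12)(6 13 10)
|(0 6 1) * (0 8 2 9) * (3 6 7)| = 8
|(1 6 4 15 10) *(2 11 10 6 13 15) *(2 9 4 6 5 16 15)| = 30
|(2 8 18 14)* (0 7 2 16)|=7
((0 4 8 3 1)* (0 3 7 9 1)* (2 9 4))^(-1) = (0 3 1 9 2)(4 7 8)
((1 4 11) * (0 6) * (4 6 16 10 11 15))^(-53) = (0 16 10 11 1 6)(4 15)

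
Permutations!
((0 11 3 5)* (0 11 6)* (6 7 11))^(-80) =(0 5 11)(3 7 6)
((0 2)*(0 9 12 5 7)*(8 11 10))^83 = ((0 2 9 12 5 7)(8 11 10))^83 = (0 7 5 12 9 2)(8 10 11)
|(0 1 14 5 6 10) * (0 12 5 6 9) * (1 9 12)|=|(0 9)(1 14 6 10)(5 12)|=4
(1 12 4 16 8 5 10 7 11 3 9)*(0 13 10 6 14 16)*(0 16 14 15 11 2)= (0 13 10 7 2)(1 12 4 16 8 5 6 15 11 3 9)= [13, 12, 0, 9, 16, 6, 15, 2, 5, 1, 7, 3, 4, 10, 14, 11, 8]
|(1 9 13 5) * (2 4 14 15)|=4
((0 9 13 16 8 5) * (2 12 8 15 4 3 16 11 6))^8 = ((0 9 13 11 6 2 12 8 5)(3 16 15 4))^8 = (16)(0 5 8 12 2 6 11 13 9)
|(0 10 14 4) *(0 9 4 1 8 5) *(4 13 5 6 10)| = |(0 4 9 13 5)(1 8 6 10 14)| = 5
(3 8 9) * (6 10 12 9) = (3 8 6 10 12 9) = [0, 1, 2, 8, 4, 5, 10, 7, 6, 3, 12, 11, 9]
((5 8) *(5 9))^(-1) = (5 9 8) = ((5 8 9))^(-1)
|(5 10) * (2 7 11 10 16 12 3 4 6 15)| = 11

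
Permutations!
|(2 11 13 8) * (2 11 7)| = 6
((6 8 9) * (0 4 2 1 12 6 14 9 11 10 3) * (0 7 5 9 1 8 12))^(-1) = ((0 4 2 8 11 10 3 7 5 9 14 1)(6 12))^(-1) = (0 1 14 9 5 7 3 10 11 8 2 4)(6 12)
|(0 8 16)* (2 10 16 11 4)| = |(0 8 11 4 2 10 16)| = 7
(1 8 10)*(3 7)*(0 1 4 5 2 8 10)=(0 1 10 4 5 2 8)(3 7)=[1, 10, 8, 7, 5, 2, 6, 3, 0, 9, 4]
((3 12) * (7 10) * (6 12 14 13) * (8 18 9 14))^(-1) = (3 12 6 13 14 9 18 8)(7 10)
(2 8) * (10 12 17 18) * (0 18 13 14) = (0 18 10 12 17 13 14)(2 8) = [18, 1, 8, 3, 4, 5, 6, 7, 2, 9, 12, 11, 17, 14, 0, 15, 16, 13, 10]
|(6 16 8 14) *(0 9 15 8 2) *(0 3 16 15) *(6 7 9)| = |(0 6 15 8 14 7 9)(2 3 16)| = 21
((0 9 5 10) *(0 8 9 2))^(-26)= ((0 2)(5 10 8 9))^(-26)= (5 8)(9 10)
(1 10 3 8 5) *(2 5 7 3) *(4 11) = (1 10 2 5)(3 8 7)(4 11) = [0, 10, 5, 8, 11, 1, 6, 3, 7, 9, 2, 4]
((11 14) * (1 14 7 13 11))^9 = (1 14)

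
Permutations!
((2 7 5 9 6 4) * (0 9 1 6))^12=(9)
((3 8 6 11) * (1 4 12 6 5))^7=((1 4 12 6 11 3 8 5))^7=(1 5 8 3 11 6 12 4)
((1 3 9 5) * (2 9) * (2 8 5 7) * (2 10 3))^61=((1 2 9 7 10 3 8 5))^61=(1 3 9 5 10 2 8 7)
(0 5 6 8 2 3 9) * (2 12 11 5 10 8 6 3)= [10, 1, 2, 9, 4, 3, 6, 7, 12, 0, 8, 5, 11]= (0 10 8 12 11 5 3 9)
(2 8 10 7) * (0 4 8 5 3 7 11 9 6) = (0 4 8 10 11 9 6)(2 5 3 7) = [4, 1, 5, 7, 8, 3, 0, 2, 10, 6, 11, 9]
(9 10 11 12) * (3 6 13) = (3 6 13)(9 10 11 12) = [0, 1, 2, 6, 4, 5, 13, 7, 8, 10, 11, 12, 9, 3]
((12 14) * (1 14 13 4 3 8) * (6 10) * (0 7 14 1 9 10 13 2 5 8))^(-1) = ((0 7 14 12 2 5 8 9 10 6 13 4 3))^(-1) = (0 3 4 13 6 10 9 8 5 2 12 14 7)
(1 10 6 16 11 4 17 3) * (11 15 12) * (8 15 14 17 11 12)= (1 10 6 16 14 17 3)(4 11)(8 15)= [0, 10, 2, 1, 11, 5, 16, 7, 15, 9, 6, 4, 12, 13, 17, 8, 14, 3]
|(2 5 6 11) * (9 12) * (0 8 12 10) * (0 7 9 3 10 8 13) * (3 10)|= 20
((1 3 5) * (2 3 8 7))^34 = (1 3 7)(2 8 5)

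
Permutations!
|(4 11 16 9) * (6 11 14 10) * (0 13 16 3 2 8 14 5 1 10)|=14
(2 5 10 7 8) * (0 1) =(0 1)(2 5 10 7 8) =[1, 0, 5, 3, 4, 10, 6, 8, 2, 9, 7]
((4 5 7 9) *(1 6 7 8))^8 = ((1 6 7 9 4 5 8))^8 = (1 6 7 9 4 5 8)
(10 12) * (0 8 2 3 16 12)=(0 8 2 3 16 12 10)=[8, 1, 3, 16, 4, 5, 6, 7, 2, 9, 0, 11, 10, 13, 14, 15, 12]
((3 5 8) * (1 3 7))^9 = ((1 3 5 8 7))^9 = (1 7 8 5 3)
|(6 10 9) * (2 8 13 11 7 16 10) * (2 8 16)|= 9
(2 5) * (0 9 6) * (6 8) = (0 9 8 6)(2 5) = [9, 1, 5, 3, 4, 2, 0, 7, 6, 8]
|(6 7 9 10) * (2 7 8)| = |(2 7 9 10 6 8)| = 6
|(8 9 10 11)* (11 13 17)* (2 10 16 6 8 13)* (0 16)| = 30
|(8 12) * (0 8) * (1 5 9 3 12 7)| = 8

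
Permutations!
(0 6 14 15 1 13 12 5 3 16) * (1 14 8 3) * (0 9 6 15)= (0 15 14)(1 13 12 5)(3 16 9 6 8)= [15, 13, 2, 16, 4, 1, 8, 7, 3, 6, 10, 11, 5, 12, 0, 14, 9]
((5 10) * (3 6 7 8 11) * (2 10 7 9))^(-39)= (2 3 7)(5 9 11)(6 8 10)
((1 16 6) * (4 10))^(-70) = (1 6 16)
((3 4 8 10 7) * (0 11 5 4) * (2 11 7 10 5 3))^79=(0 3 11 2 7)(4 8 5)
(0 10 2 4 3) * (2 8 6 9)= (0 10 8 6 9 2 4 3)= [10, 1, 4, 0, 3, 5, 9, 7, 6, 2, 8]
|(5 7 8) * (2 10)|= 6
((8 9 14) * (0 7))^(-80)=(8 9 14)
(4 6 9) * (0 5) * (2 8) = [5, 1, 8, 3, 6, 0, 9, 7, 2, 4] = (0 5)(2 8)(4 6 9)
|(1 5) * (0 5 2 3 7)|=|(0 5 1 2 3 7)|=6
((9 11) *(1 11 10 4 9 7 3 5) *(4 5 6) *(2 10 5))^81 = ((1 11 7 3 6 4 9 5)(2 10))^81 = (1 11 7 3 6 4 9 5)(2 10)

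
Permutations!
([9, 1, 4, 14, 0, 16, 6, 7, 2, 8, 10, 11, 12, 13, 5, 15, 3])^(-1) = (0 4 2 8 9)(3 16 5 14)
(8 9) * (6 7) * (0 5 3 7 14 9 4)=(0 5 3 7 6 14 9 8 4)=[5, 1, 2, 7, 0, 3, 14, 6, 4, 8, 10, 11, 12, 13, 9]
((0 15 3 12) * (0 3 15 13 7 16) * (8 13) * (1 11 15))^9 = (0 16 7 13 8)(3 12)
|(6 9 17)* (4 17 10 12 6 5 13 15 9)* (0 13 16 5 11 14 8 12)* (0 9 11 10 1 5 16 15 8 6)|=|(0 13 8 12)(1 5 15 11 14 6 4 17 10 9)|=20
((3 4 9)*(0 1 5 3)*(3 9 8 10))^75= (0 9 5 1)(3 10 8 4)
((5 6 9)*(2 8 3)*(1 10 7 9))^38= (1 7 5)(2 3 8)(6 10 9)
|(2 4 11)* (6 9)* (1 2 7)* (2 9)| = 7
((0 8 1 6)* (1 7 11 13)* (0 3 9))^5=(0 1 8 6 7 3 11 9 13)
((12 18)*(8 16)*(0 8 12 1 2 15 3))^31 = (0 18 3 12 15 16 2 8 1)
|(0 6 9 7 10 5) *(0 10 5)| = 6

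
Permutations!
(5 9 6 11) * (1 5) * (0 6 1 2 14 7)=(0 6 11 2 14 7)(1 5 9)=[6, 5, 14, 3, 4, 9, 11, 0, 8, 1, 10, 2, 12, 13, 7]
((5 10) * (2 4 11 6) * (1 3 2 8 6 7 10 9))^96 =(1 10 4)(2 9 7)(3 5 11)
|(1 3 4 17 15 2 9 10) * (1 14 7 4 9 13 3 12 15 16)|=|(1 12 15 2 13 3 9 10 14 7 4 17 16)|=13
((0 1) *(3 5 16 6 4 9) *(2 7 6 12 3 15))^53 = ((0 1)(2 7 6 4 9 15)(3 5 16 12))^53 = (0 1)(2 15 9 4 6 7)(3 5 16 12)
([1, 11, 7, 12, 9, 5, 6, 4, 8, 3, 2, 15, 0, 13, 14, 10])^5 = [2, 7, 12, 15, 1, 5, 6, 0, 8, 11, 3, 4, 10, 13, 14, 9]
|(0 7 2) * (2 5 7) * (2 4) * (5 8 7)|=6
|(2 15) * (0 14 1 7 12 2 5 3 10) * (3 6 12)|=|(0 14 1 7 3 10)(2 15 5 6 12)|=30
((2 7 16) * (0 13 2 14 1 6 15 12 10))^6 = (0 1 13 6 2 15 7 12 16 10 14)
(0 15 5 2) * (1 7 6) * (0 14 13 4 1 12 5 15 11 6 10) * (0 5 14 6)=(15)(0 11)(1 7 10 5 2 6 12 14 13 4)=[11, 7, 6, 3, 1, 2, 12, 10, 8, 9, 5, 0, 14, 4, 13, 15]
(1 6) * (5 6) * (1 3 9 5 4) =(1 4)(3 9 5 6) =[0, 4, 2, 9, 1, 6, 3, 7, 8, 5]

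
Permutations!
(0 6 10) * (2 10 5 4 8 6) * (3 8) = (0 2 10)(3 8 6 5 4) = [2, 1, 10, 8, 3, 4, 5, 7, 6, 9, 0]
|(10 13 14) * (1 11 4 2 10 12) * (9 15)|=8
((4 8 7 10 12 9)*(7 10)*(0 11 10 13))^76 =(0 9)(4 11)(8 10)(12 13)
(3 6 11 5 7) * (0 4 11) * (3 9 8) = [4, 1, 2, 6, 11, 7, 0, 9, 3, 8, 10, 5] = (0 4 11 5 7 9 8 3 6)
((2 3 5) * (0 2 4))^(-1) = ((0 2 3 5 4))^(-1) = (0 4 5 3 2)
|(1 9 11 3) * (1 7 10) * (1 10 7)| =4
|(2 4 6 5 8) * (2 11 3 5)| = 12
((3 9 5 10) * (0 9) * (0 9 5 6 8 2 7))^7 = (0 2 6 3 5 7 8 9 10)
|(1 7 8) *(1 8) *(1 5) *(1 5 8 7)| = |(7 8)| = 2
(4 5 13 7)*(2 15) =[0, 1, 15, 3, 5, 13, 6, 4, 8, 9, 10, 11, 12, 7, 14, 2] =(2 15)(4 5 13 7)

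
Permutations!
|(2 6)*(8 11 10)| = |(2 6)(8 11 10)| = 6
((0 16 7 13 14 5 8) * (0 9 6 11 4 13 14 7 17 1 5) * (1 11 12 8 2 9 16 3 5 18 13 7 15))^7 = (0 8)(1 15 13 18)(2 11)(3 16)(4 9)(5 17)(6 7)(12 14)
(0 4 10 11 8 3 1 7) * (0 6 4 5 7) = (0 5 7 6 4 10 11 8 3 1) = [5, 0, 2, 1, 10, 7, 4, 6, 3, 9, 11, 8]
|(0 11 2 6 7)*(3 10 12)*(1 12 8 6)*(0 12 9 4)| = 6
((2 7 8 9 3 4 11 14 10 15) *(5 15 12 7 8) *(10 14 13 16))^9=(2 12 11 8 7 13 9 5 16 3 15 10 4)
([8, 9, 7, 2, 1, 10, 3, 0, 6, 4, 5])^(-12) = [0, 1, 2, 3, 4, 5, 6, 7, 8, 9, 10]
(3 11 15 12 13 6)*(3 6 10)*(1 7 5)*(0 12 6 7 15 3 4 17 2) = (0 12 13 10 4 17 2)(1 15 6 7 5)(3 11) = [12, 15, 0, 11, 17, 1, 7, 5, 8, 9, 4, 3, 13, 10, 14, 6, 16, 2]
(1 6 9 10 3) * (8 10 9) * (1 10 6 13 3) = (1 13 3 10)(6 8) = [0, 13, 2, 10, 4, 5, 8, 7, 6, 9, 1, 11, 12, 3]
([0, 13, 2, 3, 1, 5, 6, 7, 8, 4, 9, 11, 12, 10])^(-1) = [0, 4, 2, 3, 9, 5, 6, 7, 8, 10, 13, 11, 12, 1]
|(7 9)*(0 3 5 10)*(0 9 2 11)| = 8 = |(0 3 5 10 9 7 2 11)|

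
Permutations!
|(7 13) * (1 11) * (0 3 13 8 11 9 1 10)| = 14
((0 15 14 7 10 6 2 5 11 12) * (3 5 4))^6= (0 2)(3 14)(4 15)(5 7)(6 12)(10 11)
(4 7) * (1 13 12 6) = (1 13 12 6)(4 7) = [0, 13, 2, 3, 7, 5, 1, 4, 8, 9, 10, 11, 6, 12]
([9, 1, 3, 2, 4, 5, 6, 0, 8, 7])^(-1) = [7, 1, 3, 2, 4, 5, 6, 9, 8, 0]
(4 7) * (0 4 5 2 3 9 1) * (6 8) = (0 4 7 5 2 3 9 1)(6 8) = [4, 0, 3, 9, 7, 2, 8, 5, 6, 1]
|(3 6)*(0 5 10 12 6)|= |(0 5 10 12 6 3)|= 6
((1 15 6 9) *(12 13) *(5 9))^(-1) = ((1 15 6 5 9)(12 13))^(-1) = (1 9 5 6 15)(12 13)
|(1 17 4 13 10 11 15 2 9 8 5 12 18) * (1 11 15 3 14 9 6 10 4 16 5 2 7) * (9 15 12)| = 16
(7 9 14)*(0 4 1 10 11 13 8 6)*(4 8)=(0 8 6)(1 10 11 13 4)(7 9 14)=[8, 10, 2, 3, 1, 5, 0, 9, 6, 14, 11, 13, 12, 4, 7]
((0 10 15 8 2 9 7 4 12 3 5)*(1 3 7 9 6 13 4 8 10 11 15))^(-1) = (0 5 3 1 10 15 11)(2 8 7 12 4 13 6)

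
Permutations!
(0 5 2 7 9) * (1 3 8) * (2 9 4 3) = (0 5 9)(1 2 7 4 3 8) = [5, 2, 7, 8, 3, 9, 6, 4, 1, 0]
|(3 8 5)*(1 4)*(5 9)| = 4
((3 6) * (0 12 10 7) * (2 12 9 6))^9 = ((0 9 6 3 2 12 10 7))^9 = (0 9 6 3 2 12 10 7)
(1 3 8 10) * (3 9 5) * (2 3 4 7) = [0, 9, 3, 8, 7, 4, 6, 2, 10, 5, 1] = (1 9 5 4 7 2 3 8 10)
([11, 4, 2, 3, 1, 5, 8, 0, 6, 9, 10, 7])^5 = (0 7 11)(1 4)(6 8)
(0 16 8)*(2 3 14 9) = (0 16 8)(2 3 14 9) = [16, 1, 3, 14, 4, 5, 6, 7, 0, 2, 10, 11, 12, 13, 9, 15, 8]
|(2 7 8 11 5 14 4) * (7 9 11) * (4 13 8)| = 9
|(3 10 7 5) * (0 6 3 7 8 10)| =6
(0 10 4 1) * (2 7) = [10, 0, 7, 3, 1, 5, 6, 2, 8, 9, 4] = (0 10 4 1)(2 7)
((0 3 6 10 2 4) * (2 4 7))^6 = ((0 3 6 10 4)(2 7))^6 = (0 3 6 10 4)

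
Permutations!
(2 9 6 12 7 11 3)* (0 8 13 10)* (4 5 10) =(0 8 13 4 5 10)(2 9 6 12 7 11 3) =[8, 1, 9, 2, 5, 10, 12, 11, 13, 6, 0, 3, 7, 4]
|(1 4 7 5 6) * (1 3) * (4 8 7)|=|(1 8 7 5 6 3)|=6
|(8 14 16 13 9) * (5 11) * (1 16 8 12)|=|(1 16 13 9 12)(5 11)(8 14)|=10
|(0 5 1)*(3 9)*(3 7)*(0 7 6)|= 7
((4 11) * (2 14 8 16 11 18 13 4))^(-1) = (2 11 16 8 14)(4 13 18)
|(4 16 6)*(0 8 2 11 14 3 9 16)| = |(0 8 2 11 14 3 9 16 6 4)| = 10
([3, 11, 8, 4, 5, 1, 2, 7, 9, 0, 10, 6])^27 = [2, 3, 1, 8, 9, 0, 5, 7, 11, 6, 10, 4]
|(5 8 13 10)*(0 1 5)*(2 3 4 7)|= 12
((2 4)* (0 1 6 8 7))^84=((0 1 6 8 7)(2 4))^84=(0 7 8 6 1)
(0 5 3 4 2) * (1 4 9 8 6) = (0 5 3 9 8 6 1 4 2) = [5, 4, 0, 9, 2, 3, 1, 7, 6, 8]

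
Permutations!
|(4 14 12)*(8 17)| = |(4 14 12)(8 17)| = 6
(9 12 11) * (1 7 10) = (1 7 10)(9 12 11) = [0, 7, 2, 3, 4, 5, 6, 10, 8, 12, 1, 9, 11]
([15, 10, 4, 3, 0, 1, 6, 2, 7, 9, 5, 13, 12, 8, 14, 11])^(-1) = [4, 5, 7, 3, 2, 10, 6, 8, 13, 9, 1, 15, 12, 11, 14, 0]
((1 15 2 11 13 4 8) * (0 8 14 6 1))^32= ((0 8)(1 15 2 11 13 4 14 6))^32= (15)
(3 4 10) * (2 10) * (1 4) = (1 4 2 10 3) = [0, 4, 10, 1, 2, 5, 6, 7, 8, 9, 3]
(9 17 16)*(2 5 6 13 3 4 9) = [0, 1, 5, 4, 9, 6, 13, 7, 8, 17, 10, 11, 12, 3, 14, 15, 2, 16] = (2 5 6 13 3 4 9 17 16)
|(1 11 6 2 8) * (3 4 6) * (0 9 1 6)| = 6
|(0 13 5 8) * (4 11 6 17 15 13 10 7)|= |(0 10 7 4 11 6 17 15 13 5 8)|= 11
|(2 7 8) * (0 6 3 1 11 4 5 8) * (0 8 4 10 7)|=|(0 6 3 1 11 10 7 8 2)(4 5)|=18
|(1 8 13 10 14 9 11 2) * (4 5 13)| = 10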